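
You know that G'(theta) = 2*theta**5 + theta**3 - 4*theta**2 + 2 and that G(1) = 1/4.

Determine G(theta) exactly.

The integrand splits into summands that can be handled one at a time.
A general antiderivative is theta**6/3 + theta**4/4 - 4*theta**3/3 + 2*theta + C.
The condition gives C = 1/4 - (5/4) = -1.
So G(theta) = (4*theta**6 + 3*theta**4 - 16*theta**3 + 24*theta - 12)/12.
Check: d/dtheta[(4*theta**6 + 3*theta**4 - 16*theta**3 + 24*theta - 12)/12] = 2*theta**5 + theta**3 - 4*theta**2 + 2 = G'(theta).

G(theta) = (4*theta**6 + 3*theta**4 - 16*theta**3 + 24*theta - 12)/12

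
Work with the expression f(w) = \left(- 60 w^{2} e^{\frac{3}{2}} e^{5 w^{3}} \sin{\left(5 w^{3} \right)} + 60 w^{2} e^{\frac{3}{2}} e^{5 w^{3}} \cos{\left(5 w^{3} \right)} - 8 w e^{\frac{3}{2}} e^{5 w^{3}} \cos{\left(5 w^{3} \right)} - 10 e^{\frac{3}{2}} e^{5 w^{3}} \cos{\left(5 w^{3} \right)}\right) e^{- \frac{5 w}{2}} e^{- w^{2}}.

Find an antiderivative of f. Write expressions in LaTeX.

An antiderivative is F(w) = 4 e^{5 w^{3} - w^{2} - \frac{5 w}{2} + \frac{3}{2}} \cos{\left(5 w^{3} \right)}.

f has the shape u'v + uv' for u = 4 \cos{\left(5 w^{3} \right)} and v = e^{5 w^{3} - w^{2} - \frac{5 w}{2} + \frac{3}{2}} — it is the derivative of the product u*v.
Check: d/dw[4 e^{5 w^{3} - w^{2} - \frac{5 w}{2} + \frac{3}{2}} \cos{\left(5 w^{3} \right)}] = - 60 w^{2} e^{\frac{3}{2}} e^{- \frac{5 w}{2}} e^{- w^{2}} e^{5 w^{3}} \sin{\left(5 w^{3} \right)} + 60 w^{2} e^{\frac{3}{2}} e^{- \frac{5 w}{2}} e^{- w^{2}} e^{5 w^{3}} \cos{\left(5 w^{3} \right)} - 8 w e^{\frac{3}{2}} e^{- \frac{5 w}{2}} e^{- w^{2}} e^{5 w^{3}} \cos{\left(5 w^{3} \right)} - 10 e^{\frac{3}{2}} e^{- \frac{5 w}{2}} e^{- w^{2}} e^{5 w^{3}} \cos{\left(5 w^{3} \right)}, which equals f(w).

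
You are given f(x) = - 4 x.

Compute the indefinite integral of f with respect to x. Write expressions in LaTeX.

Differentiate the proposed F(x) back; it has to land on f(x) exactly.
Check: d/dx[\frac{- 8 x^{2} - 3}{4}] = - 4 x = f(x).

F(x) = \frac{- 8 x^{2} - 3}{4} + C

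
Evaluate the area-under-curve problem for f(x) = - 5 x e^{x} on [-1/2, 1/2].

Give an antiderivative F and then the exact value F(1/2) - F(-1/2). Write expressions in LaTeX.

Recognize the product-rule pattern: f = u'v + uv' with u = 5 - 5 x, v = e^{x}, so integration by parts undoes it.
F(x) = 5 \left(1 - x\right) e^{x} is an antiderivative of f.
Check: d/dx[5 \left(1 - x\right) e^{x}] = - 5 x e^{x} = f(x).
F(1/2) = \frac{5 e^{\frac{1}{2}}}{2}; F(-1/2) = \frac{15}{2 e^{\frac{1}{2}}}.
Integral = F(1/2) - F(-1/2) = - \frac{15}{2 e^{\frac{1}{2}}} + \frac{5 e^{\frac{1}{2}}}{2}.

Antiderivative: F(x) = 5 \left(1 - x\right) e^{x}; value = - \frac{15}{2 e^{\frac{1}{2}}} + \frac{5 e^{\frac{1}{2}}}{2}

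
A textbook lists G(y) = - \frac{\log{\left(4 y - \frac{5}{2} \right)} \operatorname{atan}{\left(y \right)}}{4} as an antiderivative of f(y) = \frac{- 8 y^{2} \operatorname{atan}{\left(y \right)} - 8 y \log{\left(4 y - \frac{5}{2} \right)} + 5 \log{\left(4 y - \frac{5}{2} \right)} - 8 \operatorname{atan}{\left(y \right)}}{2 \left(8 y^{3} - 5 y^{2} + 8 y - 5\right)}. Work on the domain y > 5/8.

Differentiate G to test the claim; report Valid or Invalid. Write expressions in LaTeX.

Invalid: d/dy[G] - f = \frac{8 y^{2} \operatorname{atan}{\left(y \right)} + 8 y \log{\left(4 y - \frac{5}{2} \right)} - 5 \log{\left(4 y - \frac{5}{2} \right)} + 8 \operatorname{atan}{\left(y \right)}}{32 y^{3} - 20 y^{2} + 32 y - 20}, which is not 0.

d/dy[G] = \frac{- 8 y^{2} \operatorname{atan}{\left(y \right)} - 8 y \log{\left(4 y - \frac{5}{2} \right)} + 5 \log{\left(4 y - \frac{5}{2} \right)} - 8 \operatorname{atan}{\left(y \right)}}{32 y^{3} - 20 y^{2} + 32 y - 20}
d/dy[G] - f(y) = \frac{8 y^{2} \operatorname{atan}{\left(y \right)} + 8 y \log{\left(4 y - \frac{5}{2} \right)} - 5 \log{\left(4 y - \frac{5}{2} \right)} + 8 \operatorname{atan}{\left(y \right)}}{32 y^{3} - 20 y^{2} + 32 y - 20} != 0.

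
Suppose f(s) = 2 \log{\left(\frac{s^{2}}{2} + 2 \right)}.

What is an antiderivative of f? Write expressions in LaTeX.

Differentiate the proposed F(s) back; it has to land on f(s) exactly.
Check: d/ds[2 \left(s \log{\left(\frac{s^{2}}{2} + 2 \right)} - 2 s + 4 \operatorname{atan}{\left(\frac{s}{2} \right)}\right)] = 2 \log{\left(\frac{s^{2}}{2} + 2 \right)} = f(s).

An antiderivative is F(s) = 2 \left(s \log{\left(\frac{s^{2}}{2} + 2 \right)} - 2 s + 4 \operatorname{atan}{\left(\frac{s}{2} \right)}\right).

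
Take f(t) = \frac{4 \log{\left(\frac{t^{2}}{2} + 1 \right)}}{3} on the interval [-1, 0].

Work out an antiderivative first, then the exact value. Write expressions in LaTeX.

Antiderivative: F(t) = \frac{4 t \log{\left(\frac{t^{2}}{2} + 1 \right)}}{3} - \frac{8 t}{3} + \frac{8 \sqrt{2} \operatorname{atan}{\left(\frac{\sqrt{2} t}{2} \right)}}{3}; value = - \frac{8}{3} + \frac{4 \log{\left(\frac{3}{2} \right)}}{3} + \frac{8 \sqrt{2} \operatorname{atan}{\left(\frac{\sqrt{2}}{2} \right)}}{3}

Since d/dt undoes antidifferentiation here, F'(t) = f(t) is required of F(t).
F(t) = \frac{4 t \log{\left(\frac{t^{2}}{2} + 1 \right)}}{3} - \frac{8 t}{3} + \frac{8 \sqrt{2} \operatorname{atan}{\left(\frac{\sqrt{2} t}{2} \right)}}{3} is an antiderivative of f.
Check: d/dt[\frac{4 t \log{\left(\frac{t^{2}}{2} + 1 \right)}}{3} - \frac{8 t}{3} + \frac{8 \sqrt{2} \operatorname{atan}{\left(\frac{\sqrt{2} t}{2} \right)}}{3}] = \frac{4 \log{\left(\frac{t^{2}}{2} + 1 \right)}}{3} = f(t).
F(0) = 0; F(-1) = - \frac{8 \sqrt{2} \operatorname{atan}{\left(\frac{\sqrt{2}}{2} \right)}}{3} - \frac{4 \log{\left(\frac{3}{2} \right)}}{3} + \frac{8}{3}.
Integral = F(0) - F(-1) = - \frac{8}{3} + \frac{4 \log{\left(\frac{3}{2} \right)}}{3} + \frac{8 \sqrt{2} \operatorname{atan}{\left(\frac{\sqrt{2}}{2} \right)}}{3}.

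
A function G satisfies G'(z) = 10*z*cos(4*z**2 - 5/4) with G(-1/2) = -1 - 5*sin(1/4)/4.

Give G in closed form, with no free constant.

The substitution u = 4*z**2 - 5/4 works: G'(z) is exactly (dG/du)*(du/dz) for that inner function.
A general antiderivative is 5*sin(4*z**2 - 5/4)/4 + C.
The condition gives C = -1 - 5*sin(1/4)/4 - (-5*sin(1/4)/4) = -1.
So G(z) = 5*sin(4*z**2 - 5/4)/4 - 1.
Check: d/dz[5*sin(4*z**2 - 5/4)/4 - 1] = 10*z*cos(4*z**2 - 5/4) = G'(z).

G(z) = 5*sin(4*z**2 - 5/4)/4 - 1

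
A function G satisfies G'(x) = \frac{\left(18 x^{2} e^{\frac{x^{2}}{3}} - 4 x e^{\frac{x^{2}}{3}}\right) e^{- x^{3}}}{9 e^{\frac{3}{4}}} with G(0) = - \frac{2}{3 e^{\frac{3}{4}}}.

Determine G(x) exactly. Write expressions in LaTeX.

The substitution u = - x^{3} + \frac{x^{2}}{3} - \frac{3}{4} works: G'(x) is exactly (dG/du)*(du/dx) for that inner function.
A general antiderivative is - \frac{2 e^{- x^{3} + \frac{x^{2}}{3} - \frac{3}{4}}}{3} + C.
The condition gives C = - \frac{2}{3 e^{\frac{3}{4}}} - (- \frac{2}{3 e^{\frac{3}{4}}}) = 0.
So G(x) = - \frac{2 e^{- x^{3} + \frac{x^{2}}{3} - \frac{3}{4}}}{3}.
Check: d/dx[- \frac{2 e^{- x^{3} + \frac{x^{2}}{3} - \frac{3}{4}}}{3}] = \frac{\left(18 x^{2} - 4 x\right) e^{\frac{x^{2}}{3}} e^{- x^{3}}}{9 e^{\frac{3}{4}}}, which equals G'(x).

G(x) = - \frac{2 e^{- x^{3} + \frac{x^{2}}{3} - \frac{3}{4}}}{3}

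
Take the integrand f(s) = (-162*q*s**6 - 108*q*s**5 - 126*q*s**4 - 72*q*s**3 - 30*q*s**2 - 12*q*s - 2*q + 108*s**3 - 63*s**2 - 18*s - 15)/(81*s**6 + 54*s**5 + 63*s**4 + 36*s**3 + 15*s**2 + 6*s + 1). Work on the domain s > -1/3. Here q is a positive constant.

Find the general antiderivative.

For F(s) to be correct the identity F'(s) - f(s) = 0 must hold.
Check: d/ds[-2*q*s + (1 - 2*s)/((3*s + 1)*(s**2 + 1/3))] = (-162*q*s**6 - 108*q*s**5 - 126*q*s**4 - 72*q*s**3 - 30*q*s**2 - 12*q*s - 2*q + 108*s**3 - 63*s**2 - 18*s - 15)/(81*s**6 + 54*s**5 + 63*s**4 + 36*s**3 + 15*s**2 + 6*s + 1) = f(s).

F(s) = -2*q*s + (1 - 2*s)/((3*s + 1)*(s**2 + 1/3)) + C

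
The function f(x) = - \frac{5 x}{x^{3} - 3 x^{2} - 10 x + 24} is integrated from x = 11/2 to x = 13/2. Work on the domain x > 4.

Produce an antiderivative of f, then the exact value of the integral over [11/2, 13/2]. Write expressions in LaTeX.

Antiderivative: F(x) = \frac{- 10 \log{\left(x - 4 \right)} + 7 \log{\left(x - 2 \right)} + 3 \log{\left(x + 3 \right)}}{7}; value = - \frac{10 \log{\left(\frac{5}{2} \right)}}{7} - \log{\left(\frac{7}{2} \right)} - \frac{3 \log{\left(\frac{17}{2} \right)}}{7} + \frac{10 \log{\left(\frac{3}{2} \right)}}{7} + \frac{3 \log{\left(\frac{19}{2} \right)}}{7} + \log{\left(\frac{9}{2} \right)}

The denominator factors as \left(x - 4\right) \left(x - 2\right) \left(x + 3\right); partial fractions split f into directly integrable pieces: \frac{3}{7 \left(x + 3\right)} + \frac{1}{x - 2} - \frac{10}{7 \left(x - 4\right)}.
F(x) = \frac{- 10 \log{\left(x - 4 \right)} + 7 \log{\left(x - 2 \right)} + 3 \log{\left(x + 3 \right)}}{7} is an antiderivative of f.
Check: d/dx[\frac{- 10 \log{\left(x - 4 \right)} + 7 \log{\left(x - 2 \right)} + 3 \log{\left(x + 3 \right)}}{7}] = - \frac{5 x}{x^{3} - 3 x^{2} - 10 x + 24} = f(x).
F(13/2) = - \frac{10 \log{\left(\frac{5}{2} \right)}}{7} + \frac{3 \log{\left(\frac{19}{2} \right)}}{7} + \log{\left(\frac{9}{2} \right)}; F(11/2) = - \frac{10 \log{\left(\frac{3}{2} \right)}}{7} + \frac{3 \log{\left(\frac{17}{2} \right)}}{7} + \log{\left(\frac{7}{2} \right)}.
Integral = F(13/2) - F(11/2) = - \frac{10 \log{\left(\frac{5}{2} \right)}}{7} - \log{\left(\frac{7}{2} \right)} - \frac{3 \log{\left(\frac{17}{2} \right)}}{7} + \frac{10 \log{\left(\frac{3}{2} \right)}}{7} + \frac{3 \log{\left(\frac{19}{2} \right)}}{7} + \log{\left(\frac{9}{2} \right)}.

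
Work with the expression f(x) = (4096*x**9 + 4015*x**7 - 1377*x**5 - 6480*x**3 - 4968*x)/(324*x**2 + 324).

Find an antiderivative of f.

Whatever form F(x) takes, F'(x) = f(x) is non-negotiable.
Check: d/dx[128*x**8/81 - x**6/24 - x**4 - 8*x**2 + log(x**2 + 1)/3] = (4096*x**9 + 4015*x**7 - 1377*x**5 - 6480*x**3 - 4968*x)/(324*x**2 + 324) = f(x).

An antiderivative is F(x) = 128*x**8/81 - x**6/24 - x**4 - 8*x**2 + log(x**2 + 1)/3.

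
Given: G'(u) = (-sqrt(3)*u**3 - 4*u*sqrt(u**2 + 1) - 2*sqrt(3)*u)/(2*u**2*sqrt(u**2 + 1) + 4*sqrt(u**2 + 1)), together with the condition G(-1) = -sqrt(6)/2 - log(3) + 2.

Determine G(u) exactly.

Any candidate G(u) must reproduce the stated G'(u) exactly.
A general antiderivative is -sqrt(3*u**2 + 3)/2 - log(u**2 + 2) + C.
The condition gives C = -sqrt(6)/2 - log(3) + 2 - (-sqrt(6)/2 - log(3)) = 2.
So G(u) = -sqrt(3)*sqrt(u**2 + 1)/2 - log(u**2 + 2) + 2.
Check: d/du[-sqrt(3)*sqrt(u**2 + 1)/2 - log(u**2 + 2) + 2] = (-sqrt(3)*u**3 - 4*u*sqrt(u**2 + 1) - 2*sqrt(3)*u)/(2*u**2*sqrt(u**2 + 1) + 4*sqrt(u**2 + 1)) = G'(u).

G(u) = -sqrt(3)*sqrt(u**2 + 1)/2 - log(u**2 + 2) + 2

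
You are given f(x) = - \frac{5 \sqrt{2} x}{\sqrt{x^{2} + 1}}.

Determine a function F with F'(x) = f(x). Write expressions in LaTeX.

The substitution u = 2 x^{2} + 2 works: f is exactly (dF/du)*(du/dx) for that inner function.
Check: d/dx[- 5 \sqrt{2 x^{2} + 2}] = - \frac{5 \sqrt{2} x}{\sqrt{x^{2} + 1}} = f(x).

An antiderivative is F(x) = - 5 \sqrt{2 x^{2} + 2}.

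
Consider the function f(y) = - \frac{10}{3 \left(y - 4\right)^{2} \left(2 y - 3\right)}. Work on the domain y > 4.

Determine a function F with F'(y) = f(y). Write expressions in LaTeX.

Factor the denominator (3 \left(y - 4\right)^{2} \left(2 y - 3\right)) and decompose: f = - \frac{8}{15 \left(2 y - 3\right)} + \frac{4}{15 \left(y - 4\right)} - \frac{2}{3 \left(y - 4\right)^{2}}; each piece integrates to a log, atan, or power term.
Check: d/dy[\frac{4 \log{\left(y - 4 \right)}}{15} - \frac{4 \log{\left(y - \frac{3}{2} \right)}}{15} + \frac{10}{15 y - 60}] = - \frac{10}{6 y^{3} - 57 y^{2} + 168 y - 144}, which equals f(y).

An antiderivative is F(y) = \frac{4 \log{\left(y - 4 \right)}}{15} - \frac{4 \log{\left(y - \frac{3}{2} \right)}}{15} + \frac{10}{15 y - 60}.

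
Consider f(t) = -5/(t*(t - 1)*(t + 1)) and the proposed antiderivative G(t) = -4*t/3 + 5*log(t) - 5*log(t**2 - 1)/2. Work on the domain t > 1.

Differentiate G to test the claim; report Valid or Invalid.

Invalid: d/dt[G] - f = -4/3, which is not 0.

d/dt[G] = (-4*t**3 + 4*t - 15)/(3*t**3 - 3*t)
d/dt[G] - f(t) = -4/3 != 0.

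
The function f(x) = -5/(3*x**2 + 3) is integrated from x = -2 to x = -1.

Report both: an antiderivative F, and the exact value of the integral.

A candidate is checked by its d/dx: the result must match f(x).
F(x) = -5*atan(x)/3 is an antiderivative of f.
Check: d/dx[-5*atan(x)/3] = -5/(3*x**2 + 3) = f(x).
F(-1) = 5*pi/12; F(-2) = 5*atan(2)/3.
Integral = F(-1) - F(-2) = -5*atan(2)/3 + 5*pi/12.

Antiderivative: F(x) = -5*atan(x)/3; value = -5*atan(2)/3 + 5*pi/12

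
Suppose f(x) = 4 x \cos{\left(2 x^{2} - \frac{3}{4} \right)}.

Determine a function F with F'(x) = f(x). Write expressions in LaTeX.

An antiderivative is F(x) = \sin{\left(2 x^{2} - \frac{3}{4} \right)}.

The substitution u = 2 x^{2} - \frac{3}{4} works: f is exactly (dF/du)*(du/dx) for that inner function.
Check: d/dx[\sin{\left(2 x^{2} - \frac{3}{4} \right)}] = 4 x \cos{\left(2 x^{2} - \frac{3}{4} \right)} = f(x).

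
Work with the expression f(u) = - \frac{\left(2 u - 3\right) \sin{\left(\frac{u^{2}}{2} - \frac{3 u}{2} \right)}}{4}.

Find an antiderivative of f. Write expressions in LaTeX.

f matches the chain-rule pattern g'(h)*h' with inner function h(u) = \frac{u^{2}}{2} - \frac{3 u}{2}; substituting w = h(u) collapses the integral.
Check: d/du[\frac{\cos{\left(\frac{u^{2}}{2} - \frac{3 u}{2} \right)}}{2}] = - \frac{u \sin{\left(\frac{u^{2}}{2} - \frac{3 u}{2} \right)}}{2} + \frac{3 \sin{\left(\frac{u^{2}}{2} - \frac{3 u}{2} \right)}}{4}, which equals f(u).

An antiderivative is F(u) = \frac{\cos{\left(\frac{u^{2}}{2} - \frac{3 u}{2} \right)}}{2}.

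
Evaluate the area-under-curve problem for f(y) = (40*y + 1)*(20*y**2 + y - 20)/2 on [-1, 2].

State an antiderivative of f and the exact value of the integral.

Antiderivative: F(y) = 100*y**4 + 10*y**3 - 799*y**2/4 - 10*y; value = 3843/4

f matches the chain-rule pattern g'(h)*h' with inner function h(y) = -5*y**2 - y/4 + 5; substituting u = h(y) collapses the integral.
F(y) = 100*y**4 + 10*y**3 - 799*y**2/4 - 10*y is an antiderivative of f.
Check: d/dy[100*y**4 + 10*y**3 - 799*y**2/4 - 10*y] = 400*y**3 + 30*y**2 - 799*y/2 - 10, which equals f(y).
F(2) = 861; F(-1) = -399/4.
Integral = F(2) - F(-1) = 3843/4.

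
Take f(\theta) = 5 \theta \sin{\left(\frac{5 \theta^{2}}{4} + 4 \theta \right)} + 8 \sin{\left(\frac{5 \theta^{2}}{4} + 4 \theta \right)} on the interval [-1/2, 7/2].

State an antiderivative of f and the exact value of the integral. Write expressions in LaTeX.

The substitution u = \frac{5 \theta^{2}}{4} + 4 \theta works: f is exactly (dF/du)*(du/d\theta) for that inner function.
F(\theta) = - 2 \cos{\left(\frac{5 \theta^{2}}{4} + 4 \theta \right)} is an antiderivative of f.
Check: d/d\theta[- 2 \cos{\left(\frac{5 \theta^{2}}{4} + 4 \theta \right)}] = 5 \theta \sin{\left(\frac{5 \theta^{2}}{4} + 4 \theta \right)} + 8 \sin{\left(\frac{5 \theta^{2}}{4} + 4 \theta \right)} = f(\theta).
F(7/2) = - 2 \cos{\left(\frac{469}{16} \right)}; F(-1/2) = - 2 \cos{\left(\frac{27}{16} \right)}.
Integral = F(7/2) - F(-1/2) = 2 \cos{\left(\frac{27}{16} \right)} - 2 \cos{\left(\frac{469}{16} \right)}.

Antiderivative: F(\theta) = - 2 \cos{\left(\frac{5 \theta^{2}}{4} + 4 \theta \right)}; value = 2 \cos{\left(\frac{27}{16} \right)} - 2 \cos{\left(\frac{469}{16} \right)}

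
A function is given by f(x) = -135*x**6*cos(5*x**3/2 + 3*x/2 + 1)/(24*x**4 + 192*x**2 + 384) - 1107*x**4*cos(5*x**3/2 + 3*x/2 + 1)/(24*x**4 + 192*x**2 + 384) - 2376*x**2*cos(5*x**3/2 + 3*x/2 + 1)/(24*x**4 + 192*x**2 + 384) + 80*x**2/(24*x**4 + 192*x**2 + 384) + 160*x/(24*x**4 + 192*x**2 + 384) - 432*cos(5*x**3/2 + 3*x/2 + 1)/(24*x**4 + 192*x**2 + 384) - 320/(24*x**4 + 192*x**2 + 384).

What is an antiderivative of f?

An antiderivative is F(x) = (-40*x - 9*(x**2 + 4)*sin(5*x**3/2 + 3*x/2 + 1) - 40)/(12*(x**2 + 4)).

The integrand splits into summands that can be handled one at a time.
Check: d/dx[(-40*x - 9*(x**2 + 4)*sin(5*x**3/2 + 3*x/2 + 1) - 40)/(12*(x**2 + 4))] = (-135*x**6*cos(5*x**3/2 + 3*x/2 + 1) - 1107*x**4*cos(5*x**3/2 + 3*x/2 + 1) - 2376*x**2*cos(5*x**3/2 + 3*x/2 + 1) + 80*x**2 + 160*x - 432*cos(5*x**3/2 + 3*x/2 + 1) - 320)/(24*x**4 + 192*x**2 + 384), which equals f(x).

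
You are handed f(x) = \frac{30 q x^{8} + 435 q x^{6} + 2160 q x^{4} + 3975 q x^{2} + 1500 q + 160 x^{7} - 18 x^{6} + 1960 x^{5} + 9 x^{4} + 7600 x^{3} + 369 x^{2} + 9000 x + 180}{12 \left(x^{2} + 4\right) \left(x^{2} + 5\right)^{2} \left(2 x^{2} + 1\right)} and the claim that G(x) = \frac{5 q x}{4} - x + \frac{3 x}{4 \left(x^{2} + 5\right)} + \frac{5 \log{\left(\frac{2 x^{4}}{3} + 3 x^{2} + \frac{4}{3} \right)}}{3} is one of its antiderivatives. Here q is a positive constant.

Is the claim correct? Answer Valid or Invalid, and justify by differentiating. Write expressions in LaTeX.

Invalid: d/dx[G] - f = -1, which is not 0.

d/dx[G] = \frac{30 q x^{8} + 435 q x^{6} + 2160 q x^{4} + 3975 q x^{2} + 1500 q - 24 x^{8} + 160 x^{7} - 366 x^{6} + 1960 x^{5} - 1719 x^{4} + 7600 x^{3} - 2811 x^{2} + 9000 x - 1020}{24 x^{8} + 348 x^{6} + 1728 x^{4} + 3180 x^{2} + 1200}
d/dx[G] - f(x) = -1 != 0.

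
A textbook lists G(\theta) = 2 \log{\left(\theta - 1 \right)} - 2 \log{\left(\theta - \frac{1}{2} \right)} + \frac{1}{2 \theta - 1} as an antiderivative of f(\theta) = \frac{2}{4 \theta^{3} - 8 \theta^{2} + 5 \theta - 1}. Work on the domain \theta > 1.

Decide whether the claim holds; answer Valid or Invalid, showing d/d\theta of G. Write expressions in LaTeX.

d/d\theta[G] = \frac{2 \theta}{4 \theta^{3} - 8 \theta^{2} + 5 \theta - 1}
d/d\theta[G] - f(\theta) = \frac{2}{4 \theta^{2} - 4 \theta + 1} != 0.

Invalid: d/d\theta[G] - f = \frac{2}{4 \theta^{2} - 4 \theta + 1}, which is not 0.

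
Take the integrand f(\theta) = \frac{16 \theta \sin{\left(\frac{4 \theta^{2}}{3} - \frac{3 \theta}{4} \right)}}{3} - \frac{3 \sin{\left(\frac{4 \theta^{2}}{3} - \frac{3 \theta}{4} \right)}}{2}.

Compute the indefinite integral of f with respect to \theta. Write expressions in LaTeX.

f matches the chain-rule pattern g'(h)*h' with inner function h(\theta) = \frac{4 \theta^{2}}{3} - \frac{3 \theta}{4}; substituting u = h(\theta) collapses the integral.
Check: d/d\theta[- 2 \cos{\left(\frac{4 \theta^{2}}{3} - \frac{3 \theta}{4} \right)}] = \frac{16 \theta \sin{\left(\frac{4 \theta^{2}}{3} - \frac{3 \theta}{4} \right)}}{3} - \frac{3 \sin{\left(\frac{4 \theta^{2}}{3} - \frac{3 \theta}{4} \right)}}{2} = f(\theta).

F(\theta) = - 2 \cos{\left(\frac{4 \theta^{2}}{3} - \frac{3 \theta}{4} \right)} + C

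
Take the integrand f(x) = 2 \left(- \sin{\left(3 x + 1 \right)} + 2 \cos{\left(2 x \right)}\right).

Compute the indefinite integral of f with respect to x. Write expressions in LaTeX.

For F(x) to be correct the identity F'(x) - f(x) = 0 must hold.
Check: d/dx[\frac{2 \left(3 \sin{\left(2 x \right)} + \cos{\left(3 x + 1 \right)}\right)}{3}] = - 2 \sin{\left(3 x + 1 \right)} + 4 \cos{\left(2 x \right)}, which equals f(x).

F(x) = \frac{2 \left(3 \sin{\left(2 x \right)} + \cos{\left(3 x + 1 \right)}\right)}{3} + C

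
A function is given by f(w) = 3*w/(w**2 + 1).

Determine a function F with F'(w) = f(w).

An antiderivative is F(w) = 3*log(w**2 + 1)/2.

f matches the chain-rule pattern g'(h)*h' with inner function h(w) = 2*w**2 + 2; substituting u = h(w) collapses the integral.
Check: d/dw[3*log(w**2 + 1)/2] = 3*w/(w**2 + 1) = f(w).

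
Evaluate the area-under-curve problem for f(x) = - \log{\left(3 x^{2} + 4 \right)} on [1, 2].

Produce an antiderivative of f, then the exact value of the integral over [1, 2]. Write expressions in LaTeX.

Differentiate the proposed F(x) back; it has to land on f(x) exactly.
F(x) = - x \log{\left(3 x^{2} + 4 \right)} + 2 x - \frac{4 \sqrt{3} \operatorname{atan}{\left(\frac{\sqrt{3} x}{2} \right)}}{3} is an antiderivative of f.
Check: d/dx[- x \log{\left(3 x^{2} + 4 \right)} + 2 x - \frac{4 \sqrt{3} \operatorname{atan}{\left(\frac{\sqrt{3} x}{2} \right)}}{3}] = - \log{\left(3 x^{2} + 4 \right)} = f(x).
F(2) = - 2 \log{\left(16 \right)} - \frac{4 \sqrt{3} \pi}{9} + 4; F(1) = - \log{\left(7 \right)} - \frac{4 \sqrt{3} \operatorname{atan}{\left(\frac{\sqrt{3}}{2} \right)}}{3} + 2.
Integral = F(2) - F(1) = - 2 \log{\left(16 \right)} - \frac{4 \sqrt{3} \pi}{9} + \frac{4 \sqrt{3} \operatorname{atan}{\left(\frac{\sqrt{3}}{2} \right)}}{3} + \log{\left(7 \right)} + 2.

Antiderivative: F(x) = - x \log{\left(3 x^{2} + 4 \right)} + 2 x - \frac{4 \sqrt{3} \operatorname{atan}{\left(\frac{\sqrt{3} x}{2} \right)}}{3}; value = - 2 \log{\left(16 \right)} - \frac{4 \sqrt{3} \pi}{9} + \frac{4 \sqrt{3} \operatorname{atan}{\left(\frac{\sqrt{3}}{2} \right)}}{3} + \log{\left(7 \right)} + 2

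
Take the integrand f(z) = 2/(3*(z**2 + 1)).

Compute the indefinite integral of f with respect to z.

F(z) = 2*atan(z)/3 + C

Recover f(z) by differentiating a candidate F(z); any mismatch rules it out.
Check: d/dz[2*atan(z)/3] = 2/(3*z**2 + 3), which equals f(z).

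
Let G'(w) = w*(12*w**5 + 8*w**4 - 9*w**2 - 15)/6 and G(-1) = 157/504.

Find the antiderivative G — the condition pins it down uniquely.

G(w) = 2*w**7/7 + 2*w**6/9 - 3*w**4/8 - 5*w**2/4 + 2

Check a candidate G(w) by differentiating: d/dw[G] must match the given G'(w).
A general antiderivative is 2*w**7/7 + 2*w**6/9 - 3*w**4/8 - 5*w**2/4 + C.
The condition gives C = 157/504 - (-851/504) = 2.
So G(w) = 2*w**7/7 + 2*w**6/9 - 3*w**4/8 - 5*w**2/4 + 2.
Check: d/dw[2*w**7/7 + 2*w**6/9 - 3*w**4/8 - 5*w**2/4 + 2] = 2*w**6 + 4*w**5/3 - 3*w**3/2 - 5*w/2, which equals G'(w).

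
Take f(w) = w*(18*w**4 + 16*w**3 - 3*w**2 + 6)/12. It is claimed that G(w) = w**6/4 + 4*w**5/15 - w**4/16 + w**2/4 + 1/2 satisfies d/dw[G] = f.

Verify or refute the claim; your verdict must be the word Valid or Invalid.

Valid - differentiating G returns exactly f.

d/dw[G] = 3*w**5/2 + 4*w**4/3 - w**3/4 + w/2
This equals f(w) exactly, so the claim holds.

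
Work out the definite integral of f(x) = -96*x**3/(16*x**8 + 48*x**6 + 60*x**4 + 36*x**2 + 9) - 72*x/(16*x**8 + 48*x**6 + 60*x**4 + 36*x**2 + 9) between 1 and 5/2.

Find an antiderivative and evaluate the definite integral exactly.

Antiderivative: F(x) = 6/(4*x**4 + 6*x**2 + 3); value = -4410/10231

f matches the chain-rule pattern g'(h)*h' with inner function h(x) = 2*x**4/3 + x**2 + 1/2; substituting u = h(x) collapses the integral.
F(x) = 6/(4*x**4 + 6*x**2 + 3) is an antiderivative of f.
Check: d/dx[6/(4*x**4 + 6*x**2 + 3)] = (-96*x**3 - 72*x)/(16*x**8 + 48*x**6 + 60*x**4 + 36*x**2 + 9), which equals f(x).
F(5/2) = 24/787; F(1) = 6/13.
Integral = F(5/2) - F(1) = -4410/10231.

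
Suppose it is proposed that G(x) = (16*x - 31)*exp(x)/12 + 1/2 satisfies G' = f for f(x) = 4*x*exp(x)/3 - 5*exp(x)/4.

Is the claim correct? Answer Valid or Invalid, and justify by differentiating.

d/dx[G] = 4*x*exp(x)/3 - 5*exp(x)/4
This equals f(x) exactly, so the claim holds.

Valid - the claim checks out under differentiation.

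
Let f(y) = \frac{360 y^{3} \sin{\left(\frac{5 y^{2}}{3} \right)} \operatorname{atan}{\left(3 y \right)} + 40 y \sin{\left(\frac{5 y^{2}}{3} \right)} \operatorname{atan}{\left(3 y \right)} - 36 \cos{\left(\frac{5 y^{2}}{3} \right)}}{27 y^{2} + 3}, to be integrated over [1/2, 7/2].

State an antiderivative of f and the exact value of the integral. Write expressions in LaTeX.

Antiderivative: F(y) = - 4 \cos{\left(\frac{5 y^{2}}{3} \right)} \operatorname{atan}{\left(3 y \right)}; value = - 4 \cos{\left(\frac{245}{12} \right)} \operatorname{atan}{\left(\frac{21}{2} \right)} + 4 \cos{\left(\frac{5}{12} \right)} \operatorname{atan}{\left(\frac{3}{2} \right)}

f has the shape u'v + uv' for u = - 4 \operatorname{atan}{\left(3 y \right)} and v = \cos{\left(\frac{5 y^{2}}{3} \right)} — it is the derivative of the product u*v.
F(y) = - 4 \cos{\left(\frac{5 y^{2}}{3} \right)} \operatorname{atan}{\left(3 y \right)} is an antiderivative of f.
Check: d/dy[- 4 \cos{\left(\frac{5 y^{2}}{3} \right)} \operatorname{atan}{\left(3 y \right)}] = \frac{360 y^{3} \sin{\left(\frac{5 y^{2}}{3} \right)} \operatorname{atan}{\left(3 y \right)} + 40 y \sin{\left(\frac{5 y^{2}}{3} \right)} \operatorname{atan}{\left(3 y \right)} - 36 \cos{\left(\frac{5 y^{2}}{3} \right)}}{27 y^{2} + 3} = f(y).
F(7/2) = - 4 \cos{\left(\frac{245}{12} \right)} \operatorname{atan}{\left(\frac{21}{2} \right)}; F(1/2) = - 4 \cos{\left(\frac{5}{12} \right)} \operatorname{atan}{\left(\frac{3}{2} \right)}.
Integral = F(7/2) - F(1/2) = - 4 \cos{\left(\frac{245}{12} \right)} \operatorname{atan}{\left(\frac{21}{2} \right)} + 4 \cos{\left(\frac{5}{12} \right)} \operatorname{atan}{\left(\frac{3}{2} \right)}.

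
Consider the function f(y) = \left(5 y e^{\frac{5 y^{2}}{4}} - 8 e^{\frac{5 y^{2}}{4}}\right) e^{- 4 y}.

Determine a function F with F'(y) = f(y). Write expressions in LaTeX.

An antiderivative is F(y) = 2 e^{- 4 y} e^{\frac{5 y^{2}}{4}}.

The substitution u = \frac{5 y^{2}}{4} - 4 y works: f is exactly (dF/du)*(du/dy) for that inner function.
Check: d/dy[2 e^{- 4 y} e^{\frac{5 y^{2}}{4}}] = \left(5 y e^{\frac{5 y^{2}}{4}} - 8 e^{\frac{5 y^{2}}{4}}\right) e^{- 4 y} = f(y).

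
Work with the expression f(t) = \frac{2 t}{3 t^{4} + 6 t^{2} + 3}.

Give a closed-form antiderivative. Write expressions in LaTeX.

An antiderivative is F(t) = - \frac{1}{3 t^{2} + 3}.

The substitution u = 3 t^{2} + 3 works: f is exactly (dF/du)*(du/dt) for that inner function.
Check: d/dt[- \frac{1}{3 t^{2} + 3}] = \frac{2 t}{3 t^{4} + 6 t^{2} + 3} = f(t).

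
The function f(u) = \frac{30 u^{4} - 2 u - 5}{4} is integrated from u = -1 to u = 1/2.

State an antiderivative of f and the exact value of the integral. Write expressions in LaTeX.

Recover f(u) by differentiating a candidate F(u); any mismatch rules it out.
F(u) = \frac{u \left(u - 1\right) \left(6 u^{3} + 6 u^{2} + 6 u + 5\right)}{4} is an antiderivative of f.
Check: d/du[\frac{u \left(u - 1\right) \left(6 u^{3} + 6 u^{2} + 6 u + 5\right)}{4}] = \frac{15 u^{4}}{2} - \frac{u}{2} - \frac{5}{4}, which equals f(u).
F(1/2) = - \frac{41}{64}; F(-1) = - \frac{1}{2}.
Integral = F(1/2) - F(-1) = - \frac{9}{64}.

Antiderivative: F(u) = \frac{u \left(u - 1\right) \left(6 u^{3} + 6 u^{2} + 6 u + 5\right)}{4}; value = - \frac{9}{64}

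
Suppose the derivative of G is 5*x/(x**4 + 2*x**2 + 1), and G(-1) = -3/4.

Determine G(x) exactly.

G(x) = 1/2 - 5/(2*x**2 + 2)

G'(x) matches the chain-rule pattern g'(h)*h' with inner function h(x) = 2*x**2 + 2; substituting u = h(x) collapses the integral.
A general antiderivative is -5/(2*x**2 + 2) + C.
The condition gives C = -3/4 - (-5/4) = 1/2.
So G(x) = 1/2 - 5/(2*x**2 + 2).
Check: d/dx[1/2 - 5/(2*x**2 + 2)] = 5*x/(x**4 + 2*x**2 + 1) = G'(x).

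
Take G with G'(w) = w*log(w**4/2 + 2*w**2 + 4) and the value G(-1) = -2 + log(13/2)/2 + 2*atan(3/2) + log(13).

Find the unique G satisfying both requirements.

G(w) = w**2*log(w**4/2 + 2*w**2 + 4)/2 - w**2 + log(w**4 + 4*w**2 + 8) + 2*atan(w**2/2 + 1) - 1

The proposed G(w) is checked by its d/dw: the result must match the given G'(w).
A general antiderivative is w**2*log(w**4/2 + 2*w**2 + 4)/2 - w**2 + log(w**4 + 4*w**2 + 8) + 2*atan(w**2/2 + 1) + C.
The condition gives C = -2 + log(13/2)/2 + 2*atan(3/2) + log(13) - (-1 + log(13/2)/2 + 2*atan(3/2) + log(13)) = -1.
So G(w) = w**2*log(w**4/2 + 2*w**2 + 4)/2 - w**2 + log(w**4 + 4*w**2 + 8) + 2*atan(w**2/2 + 1) - 1.
Check: d/dw[w**2*log(w**4/2 + 2*w**2 + 4)/2 - w**2 + log(w**4 + 4*w**2 + 8) + 2*atan(w**2/2 + 1) - 1] = w*log(w**4/2 + 2*w**2 + 4) = G'(w).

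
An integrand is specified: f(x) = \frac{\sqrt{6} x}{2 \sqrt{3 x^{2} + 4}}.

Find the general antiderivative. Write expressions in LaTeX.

The substitution u = \frac{x^{2}}{2} + \frac{2}{3} works: f is exactly (dF/du)*(du/dx) for that inner function.
Check: d/dx[\sqrt{\frac{x^{2}}{2} + \frac{2}{3}}] = \frac{\sqrt{6} x}{2 \sqrt{3 x^{2} + 4}} = f(x).

F(x) = \sqrt{\frac{x^{2}}{2} + \frac{2}{3}} + C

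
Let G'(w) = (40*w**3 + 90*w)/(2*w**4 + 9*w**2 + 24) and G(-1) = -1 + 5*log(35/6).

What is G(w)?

G(w) = 5*log(w**4/3 + 3*w**2/2 + 4) - 1

The substitution u = w**4/3 + 3*w**2/2 + 4 works: G'(w) is exactly (dG/du)*(du/dw) for that inner function.
A general antiderivative is 5*log(w**4/3 + 3*w**2/2 + 4) + C.
The condition gives C = -1 + 5*log(35/6) - (5*log(35/6)) = -1.
So G(w) = 5*log(w**4/3 + 3*w**2/2 + 4) - 1.
Check: d/dw[5*log(w**4/3 + 3*w**2/2 + 4) - 1] = (40*w**3 + 90*w)/(2*w**4 + 9*w**2 + 24) = G'(w).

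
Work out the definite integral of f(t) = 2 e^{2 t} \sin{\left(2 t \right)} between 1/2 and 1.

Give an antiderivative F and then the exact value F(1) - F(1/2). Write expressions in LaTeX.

An antiderivative F(t) passes only if d/dt[F] lands on f(t) exactly.
F(t) = - \frac{\left(- \sin{\left(2 t \right)} + \cos{\left(2 t \right)}\right) e^{2 t}}{2} is an antiderivative of f.
Check: d/dt[- \frac{\left(- \sin{\left(2 t \right)} + \cos{\left(2 t \right)}\right) e^{2 t}}{2}] = 2 e^{2 t} \sin{\left(2 t \right)} = f(t).
F(1) = - \frac{e^{2} \cos{\left(2 \right)}}{2} + \frac{e^{2} \sin{\left(2 \right)}}{2}; F(1/2) = - \frac{e \cos{\left(1 \right)}}{2} + \frac{e \sin{\left(1 \right)}}{2}.
Integral = F(1) - F(1/2) = - \frac{e \sin{\left(1 \right)}}{2} + \frac{e \cos{\left(1 \right)}}{2} - \frac{e^{2} \cos{\left(2 \right)}}{2} + \frac{e^{2} \sin{\left(2 \right)}}{2}.

Antiderivative: F(t) = - \frac{\left(- \sin{\left(2 t \right)} + \cos{\left(2 t \right)}\right) e^{2 t}}{2}; value = - \frac{e \sin{\left(1 \right)}}{2} + \frac{e \cos{\left(1 \right)}}{2} - \frac{e^{2} \cos{\left(2 \right)}}{2} + \frac{e^{2} \sin{\left(2 \right)}}{2}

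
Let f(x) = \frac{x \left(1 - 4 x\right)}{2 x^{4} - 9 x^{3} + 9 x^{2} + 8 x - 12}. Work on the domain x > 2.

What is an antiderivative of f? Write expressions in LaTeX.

An antiderivative is F(x) = \frac{53 \left(x - 2\right) \log{\left(x - 2 \right)} - 54 \left(x - 2\right) \log{\left(x - \frac{3}{2} \right)} + \left(x - 2\right) \log{\left(x + 1 \right)} + 42}{9 \left(x - 2\right)}.

The denominator factors as \left(x - 2\right)^{2} \left(x + 1\right) \left(2 x - 3\right); partial fractions split f into directly integrable pieces: - \frac{12}{2 x - 3} + \frac{1}{9 \left(x + 1\right)} + \frac{53}{9 \left(x - 2\right)} - \frac{14}{3 \left(x - 2\right)^{2}}.
Check: d/dx[\frac{53 \left(x - 2\right) \log{\left(x - 2 \right)} - 54 \left(x - 2\right) \log{\left(x - \frac{3}{2} \right)} + \left(x - 2\right) \log{\left(x + 1 \right)} + 42}{9 \left(x - 2\right)}] = \frac{- 4 x^{2} + x}{2 x^{4} - 9 x^{3} + 9 x^{2} + 8 x - 12}, which equals f(x).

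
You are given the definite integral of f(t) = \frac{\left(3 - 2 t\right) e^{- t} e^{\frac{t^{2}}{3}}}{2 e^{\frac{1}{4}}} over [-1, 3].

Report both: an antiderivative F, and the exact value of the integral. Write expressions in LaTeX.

The substitution u = \frac{t^{2}}{3} - t - \frac{1}{4} works: f is exactly (dF/du)*(du/dt) for that inner function.
F(t) = - \frac{3 e^{- t} e^{\frac{t^{2}}{3}}}{2 e^{\frac{1}{4}}} is an antiderivative of f.
Check: d/dt[- \frac{3 e^{- t} e^{\frac{t^{2}}{3}}}{2 e^{\frac{1}{4}}}] = \frac{\left(- 2 t e^{\frac{t^{2}}{3}} + 3 e^{\frac{t^{2}}{3}}\right) e^{- t}}{2 e^{\frac{1}{4}}}, which equals f(t).
F(3) = - \frac{3}{2 e^{\frac{1}{4}}}; F(-1) = - \frac{3 e^{\frac{13}{12}}}{2}.
Integral = F(3) - F(-1) = - \frac{3}{2 e^{\frac{1}{4}}} + \frac{3 e^{\frac{13}{12}}}{2}.

Antiderivative: F(t) = - \frac{3 e^{- t} e^{\frac{t^{2}}{3}}}{2 e^{\frac{1}{4}}}; value = - \frac{3}{2 e^{\frac{1}{4}}} + \frac{3 e^{\frac{13}{12}}}{2}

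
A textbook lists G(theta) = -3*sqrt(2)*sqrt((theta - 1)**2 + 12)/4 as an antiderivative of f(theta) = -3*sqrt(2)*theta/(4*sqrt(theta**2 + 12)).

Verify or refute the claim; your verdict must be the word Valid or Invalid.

d/dtheta[G] = (-3*sqrt(2)*theta + 3*sqrt(2))/(4*sqrt(theta**2 - 2*theta + 13))
d/dtheta[G] - f(theta) = (-3*sqrt(2)*theta*sqrt(theta**2 + 12) + 3*sqrt(2)*theta*sqrt(theta**2 - 2*theta + 13) + 3*sqrt(2)*sqrt(theta**2 + 12))/(4*sqrt(theta**2 + 12)*sqrt(theta**2 - 2*theta + 13)) != 0.

Invalid: d/dtheta[G] - f = (-3*sqrt(2)*theta*sqrt(theta**2 + 12) + 3*sqrt(2)*theta*sqrt(theta**2 - 2*theta + 13) + 3*sqrt(2)*sqrt(theta**2 + 12))/(4*sqrt(theta**2 + 12)*sqrt(theta**2 - 2*theta + 13)), which is not 0.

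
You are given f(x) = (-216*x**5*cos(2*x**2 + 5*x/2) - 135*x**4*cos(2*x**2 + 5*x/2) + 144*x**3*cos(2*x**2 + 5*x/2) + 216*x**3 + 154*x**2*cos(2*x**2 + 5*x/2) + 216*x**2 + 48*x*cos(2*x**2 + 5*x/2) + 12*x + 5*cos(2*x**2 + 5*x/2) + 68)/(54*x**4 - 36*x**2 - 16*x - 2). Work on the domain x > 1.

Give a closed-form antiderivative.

An antiderivative is F(x) = (36*x**2*log(x - 1) - 9*x**2*sin(2*x**2 + 5*x/2) - 36*x**2*log(2) + 36*x**2*log(3) + 24*x*log(x - 1) - 6*x*sin(2*x**2 + 5*x/2) - 24*x*log(2) + 24*x*log(3) + 4*log(x - 1) - sin(2*x**2 + 5*x/2) - 4*log(2) + 4*log(3) + 5)/(9*x**2 + 6*x + 1).

Any candidate F(x) must reproduce f(x) exactly when differentiated.
Check: d/dx[(36*x**2*log(x - 1) - 9*x**2*sin(2*x**2 + 5*x/2) - 36*x**2*log(2) + 36*x**2*log(3) + 24*x*log(x - 1) - 6*x*sin(2*x**2 + 5*x/2) - 24*x*log(2) + 24*x*log(3) + 4*log(x - 1) - sin(2*x**2 + 5*x/2) - 4*log(2) + 4*log(3) + 5)/(9*x**2 + 6*x + 1)] = (-216*x**5*cos(2*x**2 + 5*x/2) - 135*x**4*cos(2*x**2 + 5*x/2) + 144*x**3*cos(2*x**2 + 5*x/2) + 216*x**3 + 154*x**2*cos(2*x**2 + 5*x/2) + 216*x**2 + 48*x*cos(2*x**2 + 5*x/2) + 12*x + 5*cos(2*x**2 + 5*x/2) + 68)/(54*x**4 - 36*x**2 - 16*x - 2) = f(x).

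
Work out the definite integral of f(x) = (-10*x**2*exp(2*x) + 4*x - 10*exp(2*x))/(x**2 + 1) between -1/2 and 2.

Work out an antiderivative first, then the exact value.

A candidate is checked by its d/dx: the result must match f(x).
F(x) = -5*exp(2*x) + 2*log(2*x**2 + 2) is an antiderivative of f.
Check: d/dx[-5*exp(2*x) + 2*log(2*x**2 + 2)] = (-10*x**2*exp(2*x) + 4*x - 10*exp(2*x))/(x**2 + 1) = f(x).
F(2) = -5*exp(4) + 2*log(10); F(-1/2) = -5*exp(-1) + 2*log(5/2).
Integral = F(2) - F(-1/2) = -5*exp(4) - 2*log(5/2) + 5*exp(-1) + 2*log(10).

Antiderivative: F(x) = -5*exp(2*x) + 2*log(2*x**2 + 2); value = -5*exp(4) - 2*log(5/2) + 5*exp(-1) + 2*log(10)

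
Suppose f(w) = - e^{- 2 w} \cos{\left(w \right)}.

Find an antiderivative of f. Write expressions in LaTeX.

For F(w) to be correct the identity F'(w) - f(w) = 0 must hold.
Check: d/dw[\frac{\left(- \sin{\left(w \right)} + 2 \cos{\left(w \right)}\right) e^{- 2 w}}{5}] = - e^{- 2 w} \cos{\left(w \right)} = f(w).

An antiderivative is F(w) = \frac{\left(- \sin{\left(w \right)} + 2 \cos{\left(w \right)}\right) e^{- 2 w}}{5}.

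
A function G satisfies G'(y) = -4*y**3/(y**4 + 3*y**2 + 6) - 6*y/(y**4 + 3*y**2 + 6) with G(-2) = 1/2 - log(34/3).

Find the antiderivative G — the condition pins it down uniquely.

G(y) = 1/2 - log(y**4/3 + y**2 + 2)

The substitution u = y**4/3 + y**2 + 2 works: G'(y) is exactly (dG/du)*(du/dy) for that inner function.
A general antiderivative is -log(y**4/3 + y**2 + 2) + C.
The condition gives C = 1/2 - log(34/3) - (-log(34/3)) = 1/2.
So G(y) = 1/2 - log(y**4/3 + y**2 + 2).
Check: d/dy[1/2 - log(y**4/3 + y**2 + 2)] = (-4*y**3 - 6*y)/(y**4 + 3*y**2 + 6), which equals G'(y).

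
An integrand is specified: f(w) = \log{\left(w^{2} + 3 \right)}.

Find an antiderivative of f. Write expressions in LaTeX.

An antiderivative is F(w) = w \log{\left(w^{2} + 3 \right)} - 2 w + 2 \sqrt{3} \operatorname{atan}{\left(\frac{\sqrt{3} w}{3} \right)}.

An antiderivative F(w) passes only if d/dw[F] lands on f(w) exactly.
Check: d/dw[w \log{\left(w^{2} + 3 \right)} - 2 w + 2 \sqrt{3} \operatorname{atan}{\left(\frac{\sqrt{3} w}{3} \right)}] = \log{\left(w^{2} + 3 \right)} = f(w).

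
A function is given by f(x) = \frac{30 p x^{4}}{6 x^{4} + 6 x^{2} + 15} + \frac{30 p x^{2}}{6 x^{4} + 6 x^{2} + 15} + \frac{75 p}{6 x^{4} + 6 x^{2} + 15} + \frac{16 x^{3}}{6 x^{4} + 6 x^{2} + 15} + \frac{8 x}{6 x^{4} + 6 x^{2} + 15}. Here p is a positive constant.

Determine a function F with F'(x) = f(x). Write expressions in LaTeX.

The integrand splits into summands that can be handled one at a time.
Check: d/dx[\frac{15 p x + 2 \log{\left(x^{4} + x^{2} + \frac{5}{2} \right)}}{3}] = \frac{30 p x^{4} + 30 p x^{2} + 75 p + 16 x^{3} + 8 x}{6 x^{4} + 6 x^{2} + 15}, which equals f(x).

An antiderivative is F(x) = \frac{15 p x + 2 \log{\left(x^{4} + x^{2} + \frac{5}{2} \right)}}{3}.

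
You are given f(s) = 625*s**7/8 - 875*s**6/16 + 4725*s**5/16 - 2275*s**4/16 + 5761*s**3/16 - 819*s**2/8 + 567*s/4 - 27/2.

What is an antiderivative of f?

An antiderivative is F(s) = (5*s**2 - s + 6)**4/64.

f matches the chain-rule pattern g'(h)*h' with inner function h(s) = 5*s**2/4 - s/4 + 3/2; substituting u = h(s) collapses the integral.
Check: d/ds[(5*s**2 - s + 6)**4/64] = 625*s**7/8 - 875*s**6/16 + 4725*s**5/16 - 2275*s**4/16 + 5761*s**3/16 - 819*s**2/8 + 567*s/4 - 27/2 = f(s).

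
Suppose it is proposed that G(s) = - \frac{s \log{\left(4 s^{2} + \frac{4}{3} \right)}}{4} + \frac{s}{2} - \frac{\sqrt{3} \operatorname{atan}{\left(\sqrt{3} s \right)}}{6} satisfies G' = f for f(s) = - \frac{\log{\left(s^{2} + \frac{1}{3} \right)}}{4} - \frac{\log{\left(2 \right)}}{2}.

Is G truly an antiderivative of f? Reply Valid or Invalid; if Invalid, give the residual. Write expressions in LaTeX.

d/ds[G] = - \frac{\log{\left(s^{2} + \frac{1}{3} \right)}}{4} - \frac{\log{\left(2 \right)}}{2}
This equals f(s) exactly, so the claim holds.

Valid: G'(s) = f(s).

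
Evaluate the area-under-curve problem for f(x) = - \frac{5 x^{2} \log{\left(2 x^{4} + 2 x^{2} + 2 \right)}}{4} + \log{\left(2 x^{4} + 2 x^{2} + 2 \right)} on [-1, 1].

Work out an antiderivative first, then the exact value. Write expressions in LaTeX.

Integrate term by term and add the pieces.
F(x) = \frac{20 x^{3} + 3 x \left(12 - 5 x^{2}\right) \log{\left(2 x^{4} + 2 x^{2} + 2 \right)} - 174 x - 33 \log{\left(x^{2} - x + 1 \right)} + 33 \log{\left(x^{2} + x + 1 \right)} + 36 \sqrt{3} \operatorname{atan}{\left(\frac{2 \sqrt{3} x}{3} - \frac{\sqrt{3}}{3} \right)} + 36 \sqrt{3} \operatorname{atan}{\left(\frac{2 \sqrt{3} x}{3} + \frac{\sqrt{3}}{3} \right)}}{36} is an antiderivative of f.
Check: d/dx[\frac{20 x^{3} + 3 x \left(12 - 5 x^{2}\right) \log{\left(2 x^{4} + 2 x^{2} + 2 \right)} - 174 x - 33 \log{\left(x^{2} - x + 1 \right)} + 33 \log{\left(x^{2} + x + 1 \right)} + 36 \sqrt{3} \operatorname{atan}{\left(\frac{2 \sqrt{3} x}{3} - \frac{\sqrt{3}}{3} \right)} + 36 \sqrt{3} \operatorname{atan}{\left(\frac{2 \sqrt{3} x}{3} + \frac{\sqrt{3}}{3} \right)}}{36}] = - \frac{5 x^{2} \log{\left(x^{4} + x^{2} + 1 \right)}}{4} - \frac{5 x^{2} \log{\left(2 \right)}}{4} + \log{\left(x^{4} + x^{2} + 1 \right)} + \log{\left(2 \right)}, which equals f(x).
F(1) = - \frac{77}{18} + \frac{11 \log{\left(3 \right)}}{12} + \frac{7 \log{\left(6 \right)}}{12} + \frac{\sqrt{3} \pi}{2}; F(-1) = - \frac{\sqrt{3} \pi}{2} - \frac{7 \log{\left(6 \right)}}{12} - \frac{11 \log{\left(3 \right)}}{12} + \frac{77}{18}.
Integral = F(1) - F(-1) = - \frac{77}{9} + \frac{11 \log{\left(3 \right)}}{6} + \frac{7 \log{\left(6 \right)}}{6} + \sqrt{3} \pi.

Antiderivative: F(x) = \frac{20 x^{3} + 3 x \left(12 - 5 x^{2}\right) \log{\left(2 x^{4} + 2 x^{2} + 2 \right)} - 174 x - 33 \log{\left(x^{2} - x + 1 \right)} + 33 \log{\left(x^{2} + x + 1 \right)} + 36 \sqrt{3} \operatorname{atan}{\left(\frac{2 \sqrt{3} x}{3} - \frac{\sqrt{3}}{3} \right)} + 36 \sqrt{3} \operatorname{atan}{\left(\frac{2 \sqrt{3} x}{3} + \frac{\sqrt{3}}{3} \right)}}{36}; value = - \frac{77}{9} + \frac{11 \log{\left(3 \right)}}{6} + \frac{7 \log{\left(6 \right)}}{6} + \sqrt{3} \pi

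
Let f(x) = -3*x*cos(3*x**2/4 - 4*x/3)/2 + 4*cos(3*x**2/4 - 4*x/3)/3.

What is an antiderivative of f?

An antiderivative is F(x) = -sin(3*x**2/4 - 4*x/3).

f matches the chain-rule pattern g'(h)*h' with inner function h(x) = 3*x**2/4 - 4*x/3; substituting u = h(x) collapses the integral.
Check: d/dx[-sin(3*x**2/4 - 4*x/3)] = -3*x*cos(3*x**2/4 - 4*x/3)/2 + 4*cos(3*x**2/4 - 4*x/3)/3 = f(x).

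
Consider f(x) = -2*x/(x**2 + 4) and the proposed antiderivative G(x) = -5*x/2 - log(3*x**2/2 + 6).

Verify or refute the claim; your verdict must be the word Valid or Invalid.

d/dx[G] = (-5*x**2 - 4*x - 20)/(2*x**2 + 8)
d/dx[G] - f(x) = -5/2 != 0.

Invalid: d/dx[G] - f = -5/2, which is not 0.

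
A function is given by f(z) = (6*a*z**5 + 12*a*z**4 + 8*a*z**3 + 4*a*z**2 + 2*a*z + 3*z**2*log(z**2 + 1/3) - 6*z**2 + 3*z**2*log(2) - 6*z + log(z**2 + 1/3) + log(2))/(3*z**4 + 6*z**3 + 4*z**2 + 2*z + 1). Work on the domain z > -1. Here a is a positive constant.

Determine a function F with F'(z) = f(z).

An antiderivative is F(z) = (a*z**2*(z + 1) - log(2*z**2 + 2/3))/(z + 1).

Check any antiderivative F(z) by computing F'(z) and comparing it with f(z).
Check: d/dz[(a*z**2*(z + 1) - log(2*z**2 + 2/3))/(z + 1)] = (6*a*z**5 + 12*a*z**4 + 8*a*z**3 + 4*a*z**2 + 2*a*z + 3*z**2*log(z**2 + 1/3) - 6*z**2 + 3*z**2*log(2) - 6*z + log(z**2 + 1/3) + log(2))/(3*z**4 + 6*z**3 + 4*z**2 + 2*z + 1) = f(z).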